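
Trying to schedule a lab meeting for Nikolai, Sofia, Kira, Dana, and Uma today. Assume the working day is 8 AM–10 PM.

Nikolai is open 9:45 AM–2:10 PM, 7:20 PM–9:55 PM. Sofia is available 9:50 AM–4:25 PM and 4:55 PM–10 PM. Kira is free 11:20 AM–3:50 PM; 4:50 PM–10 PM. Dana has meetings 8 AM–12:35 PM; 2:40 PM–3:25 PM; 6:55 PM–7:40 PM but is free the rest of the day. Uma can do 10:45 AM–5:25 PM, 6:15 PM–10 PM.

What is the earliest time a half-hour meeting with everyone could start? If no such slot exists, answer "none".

12:35

Nikolai free: 09:45-14:10, 19:20-21:55.
Sofia free: 09:50-16:25, 16:55-22:00.
Kira free: 11:20-15:50, 16:50-22:00.
Dana free: 12:35-14:40, 15:25-18:55, 19:40-22:00 (invert busy blocks within the working day).
Uma free: 10:45-17:25, 18:15-22:00.
Nikolai ∩ Sofia: 09:50-14:10, 19:20-21:55.
Nikolai ∩ Sofia ∩ Kira: 11:20-14:10, 19:20-21:55.
Nikolai ∩ Sofia ∩ Kira ∩ Dana: 12:35-14:10, 19:40-21:55.
Nikolai ∩ Sofia ∩ Kira ∩ Dana ∩ Uma: 12:35-14:10, 19:40-21:55.
So the common availability across everyone is 12:35-14:10, 19:40-21:55.
The first common window of at least 30 minutes is 12:35-14:10, so the earliest start is 12:35.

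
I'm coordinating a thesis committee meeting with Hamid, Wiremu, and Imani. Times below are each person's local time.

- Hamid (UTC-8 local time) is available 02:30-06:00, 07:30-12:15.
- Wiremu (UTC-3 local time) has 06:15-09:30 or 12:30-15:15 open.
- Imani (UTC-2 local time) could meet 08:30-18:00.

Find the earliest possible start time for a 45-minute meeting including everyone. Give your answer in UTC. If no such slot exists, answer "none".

10:30

Hamid in UTC: 10:30-14:00, 15:30-20:15 (add 8h to convert from UTC-8).
Wiremu in UTC: 09:15-12:30, 15:30-18:15 (add 3h to convert from UTC-3).
Imani in UTC: 10:30-20:00 (add 2h to convert from UTC-2).
Hamid ∩ Wiremu: 10:30-12:30, 15:30-18:15.
Hamid ∩ Wiremu ∩ Imani: 10:30-12:30, 15:30-18:15.
The first common window of at least 45 minutes is 10:30-12:30, so the earliest start is 10:30.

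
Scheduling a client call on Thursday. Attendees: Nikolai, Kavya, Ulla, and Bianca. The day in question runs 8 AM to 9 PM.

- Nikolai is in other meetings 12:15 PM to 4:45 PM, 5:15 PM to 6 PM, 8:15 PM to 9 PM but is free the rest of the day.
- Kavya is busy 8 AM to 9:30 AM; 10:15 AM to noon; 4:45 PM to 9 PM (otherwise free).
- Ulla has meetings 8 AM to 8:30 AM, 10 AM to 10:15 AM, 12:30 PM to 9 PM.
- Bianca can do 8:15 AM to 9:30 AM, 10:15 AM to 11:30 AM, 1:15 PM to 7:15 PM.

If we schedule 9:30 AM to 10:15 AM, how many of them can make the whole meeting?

2

Nikolai free: 08:00-12:15, 16:45-17:15, 18:00-20:15 (invert busy blocks within the working day).
Kavya free: 09:30-10:15, 12:00-16:45 (invert busy blocks within the working day).
Ulla free: 08:30-10:00, 10:15-12:30 (invert busy blocks within the working day).
Bianca free: 08:15-09:30, 10:15-11:30, 13:15-19:15.
Nikolai and Kavya can make the full 09:30-10:15 slot — that's 2.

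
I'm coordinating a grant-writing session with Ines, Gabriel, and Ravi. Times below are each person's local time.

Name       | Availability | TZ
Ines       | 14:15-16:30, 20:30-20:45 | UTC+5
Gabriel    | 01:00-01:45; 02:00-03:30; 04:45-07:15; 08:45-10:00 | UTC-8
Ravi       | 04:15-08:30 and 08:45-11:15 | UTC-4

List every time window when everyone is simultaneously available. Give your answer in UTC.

09:15-09:45, 10:00-11:30

Ines in UTC: 09:15-11:30, 15:30-15:45 (subtract 5h to convert from UTC+5).
Gabriel in UTC: 09:00-09:45, 10:00-11:30, 12:45-15:15, 16:45-18:00 (add 8h to convert from UTC-8).
Ravi in UTC: 08:15-12:30, 12:45-15:15 (add 4h to convert from UTC-4).
Ines ∩ Gabriel: 09:15-09:45, 10:00-11:30.
Ines ∩ Gabriel ∩ Ravi: 09:15-09:45, 10:00-11:30.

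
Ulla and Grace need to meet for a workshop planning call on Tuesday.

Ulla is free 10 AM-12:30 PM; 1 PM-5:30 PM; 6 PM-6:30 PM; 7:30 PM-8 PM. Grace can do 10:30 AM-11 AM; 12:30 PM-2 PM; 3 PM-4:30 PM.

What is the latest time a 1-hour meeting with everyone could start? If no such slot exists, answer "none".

15:30

Ulla ∩ Grace: 10:30-11:00, 13:00-14:00, 15:00-16:30.
So the common availability across everyone is 10:30-11:00, 13:00-14:00, 15:00-16:30.
The last common window of at least 60 minutes is 15:00-16:30; a 60-minute meeting can start as late as 15:30 and still end by 16:30.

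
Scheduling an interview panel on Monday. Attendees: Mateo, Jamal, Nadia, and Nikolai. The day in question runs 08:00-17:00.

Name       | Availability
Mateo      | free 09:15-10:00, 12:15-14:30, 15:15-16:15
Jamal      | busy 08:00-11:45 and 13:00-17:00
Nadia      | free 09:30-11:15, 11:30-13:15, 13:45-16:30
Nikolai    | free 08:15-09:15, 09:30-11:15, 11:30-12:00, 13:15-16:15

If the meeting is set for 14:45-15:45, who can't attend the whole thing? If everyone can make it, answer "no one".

Jamal, Mateo

Mateo free: 09:15-10:00, 12:15-14:30, 15:15-16:15.
Jamal free: 11:45-13:00 (invert busy blocks within the working day).
Nadia free: 09:30-11:15, 11:30-13:15, 13:45-16:30.
Nikolai free: 08:15-09:15, 09:30-11:15, 11:30-12:00, 13:15-16:15.
Mateo: not fully free for 14:45-15:45. Jamal: not fully free for 14:45-15:45. Nadia: free for 14:45-15:45. Nikolai: free for 14:45-15:45.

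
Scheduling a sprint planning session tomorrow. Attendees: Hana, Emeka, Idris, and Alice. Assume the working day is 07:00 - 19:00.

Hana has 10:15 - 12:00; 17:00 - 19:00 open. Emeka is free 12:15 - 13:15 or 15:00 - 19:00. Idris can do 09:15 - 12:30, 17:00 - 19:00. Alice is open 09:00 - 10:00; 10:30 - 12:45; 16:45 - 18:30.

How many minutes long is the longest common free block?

Hana ∩ Emeka: 17:00-19:00.
Hana ∩ Emeka ∩ Idris: 17:00-19:00.
Hana ∩ Emeka ∩ Idris ∩ Alice: 17:00-18:30.
The longest is 17:00-18:30 at 90 minutes.

90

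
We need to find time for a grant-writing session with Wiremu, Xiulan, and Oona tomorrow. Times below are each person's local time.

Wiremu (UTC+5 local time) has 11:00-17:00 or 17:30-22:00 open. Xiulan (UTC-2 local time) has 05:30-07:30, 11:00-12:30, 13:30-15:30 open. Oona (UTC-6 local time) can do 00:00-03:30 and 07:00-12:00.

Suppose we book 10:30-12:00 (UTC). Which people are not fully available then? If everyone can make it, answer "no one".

Oona, Xiulan

Wiremu in UTC: 06:00-12:00, 12:30-17:00 (subtract 5h to convert from UTC+5).
Xiulan in UTC: 07:30-09:30, 13:00-14:30, 15:30-17:30 (add 2h to convert from UTC-2).
Oona in UTC: 06:00-09:30, 13:00-18:00 (add 6h to convert from UTC-6).
Wiremu: free for 10:30-12:00. Xiulan: not fully free for 10:30-12:00. Oona: not fully free for 10:30-12:00.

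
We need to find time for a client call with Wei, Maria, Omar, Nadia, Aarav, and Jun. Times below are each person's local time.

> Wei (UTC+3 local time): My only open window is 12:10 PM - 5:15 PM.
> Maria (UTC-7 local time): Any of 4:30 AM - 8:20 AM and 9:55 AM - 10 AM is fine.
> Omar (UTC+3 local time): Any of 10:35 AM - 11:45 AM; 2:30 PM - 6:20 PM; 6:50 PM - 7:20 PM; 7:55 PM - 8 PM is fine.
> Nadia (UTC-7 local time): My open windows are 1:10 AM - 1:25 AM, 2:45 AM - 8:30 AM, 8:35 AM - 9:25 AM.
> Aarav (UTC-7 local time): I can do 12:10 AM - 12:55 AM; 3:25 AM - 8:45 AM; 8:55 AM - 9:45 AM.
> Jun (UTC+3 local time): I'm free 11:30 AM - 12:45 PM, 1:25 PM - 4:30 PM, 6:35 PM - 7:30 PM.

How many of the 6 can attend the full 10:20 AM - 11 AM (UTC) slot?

2

Wei in UTC: 09:10-14:15 (subtract 3h to convert from UTC+3).
Maria in UTC: 11:30-15:20, 16:55-17:00 (add 7h to convert from UTC-7).
Omar in UTC: 07:35-08:45, 11:30-15:20, 15:50-16:20, 16:55-17:00 (subtract 3h to convert from UTC+3).
Nadia in UTC: 08:10-08:25, 09:45-15:30, 15:35-16:25 (add 7h to convert from UTC-7).
Aarav in UTC: 07:10-07:55, 10:25-15:45, 15:55-16:45 (add 7h to convert from UTC-7).
Jun in UTC: 08:30-09:45, 10:25-13:30, 15:35-16:30 (subtract 3h to convert from UTC+3).
Wei and Nadia can make the full 10:20-11:00 slot — that's 2.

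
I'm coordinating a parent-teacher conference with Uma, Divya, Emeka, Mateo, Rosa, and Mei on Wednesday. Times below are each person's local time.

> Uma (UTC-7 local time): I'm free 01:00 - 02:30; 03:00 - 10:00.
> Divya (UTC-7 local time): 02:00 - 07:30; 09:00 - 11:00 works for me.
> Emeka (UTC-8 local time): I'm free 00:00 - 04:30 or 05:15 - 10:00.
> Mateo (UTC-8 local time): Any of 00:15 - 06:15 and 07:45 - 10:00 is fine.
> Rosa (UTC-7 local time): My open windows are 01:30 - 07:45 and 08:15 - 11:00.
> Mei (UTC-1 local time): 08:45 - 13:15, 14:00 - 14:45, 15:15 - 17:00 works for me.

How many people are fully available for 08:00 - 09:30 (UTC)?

Uma in UTC: 08:00-09:30, 10:00-17:00 (add 7h to convert from UTC-7).
Divya in UTC: 09:00-14:30, 16:00-18:00 (add 7h to convert from UTC-7).
Emeka in UTC: 08:00-12:30, 13:15-18:00 (add 8h to convert from UTC-8).
Mateo in UTC: 08:15-14:15, 15:45-18:00 (add 8h to convert from UTC-8).
Rosa in UTC: 08:30-14:45, 15:15-18:00 (add 7h to convert from UTC-7).
Mei in UTC: 09:45-14:15, 15:00-15:45, 16:15-18:00 (add 1h to convert from UTC-1).
Uma and Emeka can make the full 08:00-09:30 slot — that's 2.

2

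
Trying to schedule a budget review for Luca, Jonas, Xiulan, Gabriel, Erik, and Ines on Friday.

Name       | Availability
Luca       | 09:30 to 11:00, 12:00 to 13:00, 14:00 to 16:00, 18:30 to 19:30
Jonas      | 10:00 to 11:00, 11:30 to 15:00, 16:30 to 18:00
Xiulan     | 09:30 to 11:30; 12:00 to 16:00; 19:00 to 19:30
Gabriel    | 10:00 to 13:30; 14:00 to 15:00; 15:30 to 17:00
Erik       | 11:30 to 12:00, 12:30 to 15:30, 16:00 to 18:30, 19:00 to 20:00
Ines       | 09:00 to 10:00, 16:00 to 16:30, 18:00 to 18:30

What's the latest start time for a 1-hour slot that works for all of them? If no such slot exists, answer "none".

Luca ∩ Jonas: 10:00-11:00, 12:00-13:00, 14:00-15:00.
Luca ∩ Jonas ∩ Xiulan: 10:00-11:00, 12:00-13:00, 14:00-15:00.
Luca ∩ Jonas ∩ Xiulan ∩ Gabriel: 10:00-11:00, 12:00-13:00, 14:00-15:00.
Luca ∩ Jonas ∩ Xiulan ∩ Gabriel ∩ Erik: 12:30-13:00, 14:00-15:00.
Luca ∩ Jonas ∩ Xiulan ∩ Gabriel ∩ Erik ∩ Ines: ∅.
There is no time when everyone is free.
No common window is at least 60 minutes long.

none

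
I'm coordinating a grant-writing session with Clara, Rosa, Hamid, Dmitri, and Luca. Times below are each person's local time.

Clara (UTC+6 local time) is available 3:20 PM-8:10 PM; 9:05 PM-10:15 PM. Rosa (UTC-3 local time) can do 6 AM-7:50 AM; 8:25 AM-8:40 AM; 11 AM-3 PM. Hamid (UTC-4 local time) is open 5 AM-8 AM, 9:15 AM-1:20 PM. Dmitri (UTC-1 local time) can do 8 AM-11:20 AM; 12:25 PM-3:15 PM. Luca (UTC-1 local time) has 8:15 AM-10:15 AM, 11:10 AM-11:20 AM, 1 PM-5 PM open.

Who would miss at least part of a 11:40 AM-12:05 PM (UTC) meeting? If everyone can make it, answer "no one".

Clara in UTC: 09:20-14:10, 15:05-16:15 (subtract 6h to convert from UTC+6).
Rosa in UTC: 09:00-10:50, 11:25-11:40, 14:00-18:00 (add 3h to convert from UTC-3).
Hamid in UTC: 09:00-12:00, 13:15-17:20 (add 4h to convert from UTC-4).
Dmitri in UTC: 09:00-12:20, 13:25-16:15 (add 1h to convert from UTC-1).
Luca in UTC: 09:15-11:15, 12:10-12:20, 14:00-18:00 (add 1h to convert from UTC-1).
Clara: free for 11:40-12:05. Rosa: not fully free for 11:40-12:05. Hamid: not fully free for 11:40-12:05. Dmitri: free for 11:40-12:05. Luca: not fully free for 11:40-12:05.

Hamid, Luca, Rosa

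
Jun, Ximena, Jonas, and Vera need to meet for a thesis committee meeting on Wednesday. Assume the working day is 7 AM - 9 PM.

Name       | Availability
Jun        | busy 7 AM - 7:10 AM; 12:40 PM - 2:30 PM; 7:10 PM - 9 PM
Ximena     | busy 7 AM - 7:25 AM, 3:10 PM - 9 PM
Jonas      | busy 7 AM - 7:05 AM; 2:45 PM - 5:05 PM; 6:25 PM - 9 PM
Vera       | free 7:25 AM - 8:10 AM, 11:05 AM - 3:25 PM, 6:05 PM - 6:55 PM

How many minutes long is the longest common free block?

95

Jun free: 07:10-12:40, 14:30-19:10 (invert busy blocks within the working day).
Ximena free: 07:25-15:10 (invert busy blocks within the working day).
Jonas free: 07:05-14:45, 17:05-18:25 (invert busy blocks within the working day).
Vera free: 07:25-08:10, 11:05-15:25, 18:05-18:55.
Jun ∩ Ximena: 07:25-12:40, 14:30-15:10.
Jun ∩ Ximena ∩ Jonas: 07:25-12:40, 14:30-14:45.
Jun ∩ Ximena ∩ Jonas ∩ Vera: 07:25-08:10, 11:05-12:40, 14:30-14:45.
The longest is 11:05-12:40 at 95 minutes.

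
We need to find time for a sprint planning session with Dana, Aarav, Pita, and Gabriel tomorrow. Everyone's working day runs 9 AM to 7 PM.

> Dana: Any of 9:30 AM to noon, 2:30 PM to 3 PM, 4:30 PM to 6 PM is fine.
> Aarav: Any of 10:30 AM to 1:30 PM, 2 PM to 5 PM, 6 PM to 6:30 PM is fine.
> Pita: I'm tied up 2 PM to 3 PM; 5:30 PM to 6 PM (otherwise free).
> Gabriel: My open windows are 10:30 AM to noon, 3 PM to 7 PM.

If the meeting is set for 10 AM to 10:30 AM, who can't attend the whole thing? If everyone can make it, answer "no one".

Dana free: 09:30-12:00, 14:30-15:00, 16:30-18:00.
Aarav free: 10:30-13:30, 14:00-17:00, 18:00-18:30.
Pita free: 09:00-14:00, 15:00-17:30, 18:00-19:00 (invert busy blocks within the working day).
Gabriel free: 10:30-12:00, 15:00-19:00.
Dana: free for 10:00-10:30. Aarav: not fully free for 10:00-10:30. Pita: free for 10:00-10:30. Gabriel: not fully free for 10:00-10:30.

Aarav, Gabriel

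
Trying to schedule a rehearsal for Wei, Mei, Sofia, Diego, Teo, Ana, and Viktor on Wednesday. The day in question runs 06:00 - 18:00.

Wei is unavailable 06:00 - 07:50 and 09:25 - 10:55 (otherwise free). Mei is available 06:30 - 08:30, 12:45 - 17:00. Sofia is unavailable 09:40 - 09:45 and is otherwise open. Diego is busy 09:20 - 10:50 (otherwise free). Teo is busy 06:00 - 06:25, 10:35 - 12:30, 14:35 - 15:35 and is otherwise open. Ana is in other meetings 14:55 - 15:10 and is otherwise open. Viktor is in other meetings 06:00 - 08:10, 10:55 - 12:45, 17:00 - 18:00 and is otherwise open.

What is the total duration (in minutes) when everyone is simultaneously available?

215

Wei free: 07:50-09:25, 10:55-18:00 (invert busy blocks within the working day).
Mei free: 06:30-08:30, 12:45-17:00.
Sofia free: 06:00-09:40, 09:45-18:00 (invert busy blocks within the working day).
Diego free: 06:00-09:20, 10:50-18:00 (invert busy blocks within the working day).
Teo free: 06:25-10:35, 12:30-14:35, 15:35-18:00 (invert busy blocks within the working day).
Ana free: 06:00-14:55, 15:10-18:00 (invert busy blocks within the working day).
Viktor free: 08:10-10:55, 12:45-17:00 (invert busy blocks within the working day).
Wei ∩ Mei: 07:50-08:30, 12:45-17:00.
Wei ∩ Mei ∩ Sofia: 07:50-08:30, 12:45-17:00.
Wei ∩ Mei ∩ Sofia ∩ Diego: 07:50-08:30, 12:45-17:00.
Wei ∩ Mei ∩ Sofia ∩ Diego ∩ Teo: 07:50-08:30, 12:45-14:35, 15:35-17:00.
Wei ∩ Mei ∩ Sofia ∩ Diego ∩ Teo ∩ Ana: 07:50-08:30, 12:45-14:35, 15:35-17:00.
Wei ∩ Mei ∩ Sofia ∩ Diego ∩ Teo ∩ Ana ∩ Viktor: 08:10-08:30, 12:45-14:35, 15:35-17:00.
Summing the common windows: 20 + 110 + 85 = 215 minutes.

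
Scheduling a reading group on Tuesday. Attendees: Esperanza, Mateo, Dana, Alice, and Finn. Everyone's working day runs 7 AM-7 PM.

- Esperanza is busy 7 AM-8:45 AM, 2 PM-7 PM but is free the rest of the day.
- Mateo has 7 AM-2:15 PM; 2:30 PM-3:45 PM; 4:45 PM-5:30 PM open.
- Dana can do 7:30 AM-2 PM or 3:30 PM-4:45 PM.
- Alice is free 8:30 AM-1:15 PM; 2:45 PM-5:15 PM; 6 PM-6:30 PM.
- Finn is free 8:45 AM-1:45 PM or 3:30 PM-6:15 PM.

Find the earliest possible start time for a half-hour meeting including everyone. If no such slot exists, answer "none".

08:45

Esperanza free: 08:45-14:00 (invert busy blocks within the working day).
Mateo free: 07:00-14:15, 14:30-15:45, 16:45-17:30.
Dana free: 07:30-14:00, 15:30-16:45.
Alice free: 08:30-13:15, 14:45-17:15, 18:00-18:30.
Finn free: 08:45-13:45, 15:30-18:15.
Esperanza ∩ Mateo: 08:45-14:00.
Esperanza ∩ Mateo ∩ Dana: 08:45-14:00.
Esperanza ∩ Mateo ∩ Dana ∩ Alice: 08:45-13:15.
Esperanza ∩ Mateo ∩ Dana ∩ Alice ∩ Finn: 08:45-13:15.
Those are the intersection windows.
The first common window of at least 30 minutes is 08:45-13:15, so the earliest start is 08:45.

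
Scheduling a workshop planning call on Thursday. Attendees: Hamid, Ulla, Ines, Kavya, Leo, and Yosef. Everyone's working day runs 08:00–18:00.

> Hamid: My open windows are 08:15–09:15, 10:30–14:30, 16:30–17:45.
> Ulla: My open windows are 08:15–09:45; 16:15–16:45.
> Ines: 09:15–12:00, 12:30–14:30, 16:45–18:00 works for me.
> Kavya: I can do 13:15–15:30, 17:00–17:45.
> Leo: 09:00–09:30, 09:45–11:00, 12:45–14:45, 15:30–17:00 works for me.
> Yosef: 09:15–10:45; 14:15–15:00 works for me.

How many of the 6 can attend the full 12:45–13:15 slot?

Hamid, Ines, and Leo can make the full 12:45-13:15 slot — that's 3.

3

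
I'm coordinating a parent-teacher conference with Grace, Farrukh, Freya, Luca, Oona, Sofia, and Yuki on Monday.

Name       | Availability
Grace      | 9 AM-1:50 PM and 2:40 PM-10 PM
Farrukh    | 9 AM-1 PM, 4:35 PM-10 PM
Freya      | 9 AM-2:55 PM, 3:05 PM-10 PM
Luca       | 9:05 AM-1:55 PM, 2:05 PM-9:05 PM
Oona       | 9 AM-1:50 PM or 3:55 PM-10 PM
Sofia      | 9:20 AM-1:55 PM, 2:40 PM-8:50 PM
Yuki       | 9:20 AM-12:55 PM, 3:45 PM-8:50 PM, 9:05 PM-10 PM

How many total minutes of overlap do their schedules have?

Grace ∩ Farrukh: 09:00-13:00, 16:35-22:00.
Grace ∩ Farrukh ∩ Freya: 09:00-13:00, 16:35-22:00.
Grace ∩ Farrukh ∩ Freya ∩ Luca: 09:05-13:00, 16:35-21:05.
Grace ∩ Farrukh ∩ Freya ∩ Luca ∩ Oona: 09:05-13:00, 16:35-21:05.
Grace ∩ Farrukh ∩ Freya ∩ Luca ∩ Oona ∩ Sofia: 09:20-13:00, 16:35-20:50.
Grace ∩ Farrukh ∩ Freya ∩ Luca ∩ Oona ∩ Sofia ∩ Yuki: 09:20-12:55, 16:35-20:50.
Those are the intersection windows.
Summing the common windows: 215 + 255 = 470 minutes.

470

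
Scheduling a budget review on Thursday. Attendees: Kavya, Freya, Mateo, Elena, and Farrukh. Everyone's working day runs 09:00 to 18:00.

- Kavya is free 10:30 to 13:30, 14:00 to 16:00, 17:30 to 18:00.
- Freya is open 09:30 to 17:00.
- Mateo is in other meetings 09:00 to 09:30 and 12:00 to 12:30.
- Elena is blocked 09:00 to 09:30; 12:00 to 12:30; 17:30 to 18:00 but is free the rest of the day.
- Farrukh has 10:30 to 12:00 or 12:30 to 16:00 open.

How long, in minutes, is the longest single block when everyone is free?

Kavya free: 10:30-13:30, 14:00-16:00, 17:30-18:00.
Freya free: 09:30-17:00.
Mateo free: 09:30-12:00, 12:30-18:00 (invert busy blocks within the working day).
Elena free: 09:30-12:00, 12:30-17:30 (invert busy blocks within the working day).
Farrukh free: 10:30-12:00, 12:30-16:00.
Kavya ∩ Freya: 10:30-13:30, 14:00-16:00.
Kavya ∩ Freya ∩ Mateo: 10:30-12:00, 12:30-13:30, 14:00-16:00.
Kavya ∩ Freya ∩ Mateo ∩ Elena: 10:30-12:00, 12:30-13:30, 14:00-16:00.
Kavya ∩ Freya ∩ Mateo ∩ Elena ∩ Farrukh: 10:30-12:00, 12:30-13:30, 14:00-16:00.
Those are the intersection windows.
The longest is 14:00-16:00 at 120 minutes.

120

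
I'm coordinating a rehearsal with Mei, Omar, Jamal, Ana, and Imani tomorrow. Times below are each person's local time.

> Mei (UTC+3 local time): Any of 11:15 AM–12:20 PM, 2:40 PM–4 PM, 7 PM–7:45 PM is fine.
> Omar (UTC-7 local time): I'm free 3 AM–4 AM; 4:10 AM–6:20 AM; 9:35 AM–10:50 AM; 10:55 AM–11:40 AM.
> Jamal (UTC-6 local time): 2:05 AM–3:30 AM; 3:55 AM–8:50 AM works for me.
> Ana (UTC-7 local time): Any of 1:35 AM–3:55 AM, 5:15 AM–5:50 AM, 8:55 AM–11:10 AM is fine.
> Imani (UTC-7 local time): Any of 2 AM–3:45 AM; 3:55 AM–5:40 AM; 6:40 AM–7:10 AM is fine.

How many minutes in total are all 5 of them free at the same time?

25

Mei in UTC: 08:15-09:20, 11:40-13:00, 16:00-16:45 (subtract 3h to convert from UTC+3).
Omar in UTC: 10:00-11:00, 11:10-13:20, 16:35-17:50, 17:55-18:40 (add 7h to convert from UTC-7).
Jamal in UTC: 08:05-09:30, 09:55-14:50 (add 6h to convert from UTC-6).
Ana in UTC: 08:35-10:55, 12:15-12:50, 15:55-18:10 (add 7h to convert from UTC-7).
Imani in UTC: 09:00-10:45, 10:55-12:40, 13:40-14:10 (add 7h to convert from UTC-7).
Mei ∩ Omar: 11:40-13:00, 16:35-16:45.
Mei ∩ Omar ∩ Jamal: 11:40-13:00.
Mei ∩ Omar ∩ Jamal ∩ Ana: 12:15-12:50.
Mei ∩ Omar ∩ Jamal ∩ Ana ∩ Imani: 12:15-12:40.
That's a single block of 25 minutes.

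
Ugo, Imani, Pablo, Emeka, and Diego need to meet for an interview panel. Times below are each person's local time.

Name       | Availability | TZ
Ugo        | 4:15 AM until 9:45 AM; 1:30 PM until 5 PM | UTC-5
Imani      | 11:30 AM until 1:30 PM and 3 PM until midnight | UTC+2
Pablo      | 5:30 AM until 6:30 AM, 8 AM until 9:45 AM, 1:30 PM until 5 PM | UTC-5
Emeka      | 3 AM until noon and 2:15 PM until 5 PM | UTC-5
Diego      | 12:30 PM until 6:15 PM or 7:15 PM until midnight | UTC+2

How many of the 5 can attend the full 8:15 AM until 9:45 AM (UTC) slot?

Ugo in UTC: 09:15-14:45, 18:30-22:00 (add 5h to convert from UTC-5).
Imani in UTC: 09:30-11:30, 13:00-22:00 (subtract 2h to convert from UTC+2).
Pablo in UTC: 10:30-11:30, 13:00-14:45, 18:30-22:00 (add 5h to convert from UTC-5).
Emeka in UTC: 08:00-17:00, 19:15-22:00 (add 5h to convert from UTC-5).
Diego in UTC: 10:30-16:15, 17:15-22:00 (subtract 2h to convert from UTC+2).
Emeka can make the full 08:15-09:45 slot — that's 1.

1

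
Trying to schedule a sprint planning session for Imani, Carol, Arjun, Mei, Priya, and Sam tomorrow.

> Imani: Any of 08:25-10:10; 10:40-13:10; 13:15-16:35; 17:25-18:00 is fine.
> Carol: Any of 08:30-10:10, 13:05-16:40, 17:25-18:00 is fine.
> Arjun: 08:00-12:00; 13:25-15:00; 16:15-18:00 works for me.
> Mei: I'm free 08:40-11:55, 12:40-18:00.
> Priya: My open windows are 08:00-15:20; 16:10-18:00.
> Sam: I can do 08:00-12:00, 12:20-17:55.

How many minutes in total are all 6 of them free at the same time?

Imani ∩ Carol: 08:30-10:10, 13:05-13:10, 13:15-16:35, 17:25-18:00.
Imani ∩ Carol ∩ Arjun: 08:30-10:10, 13:25-15:00, 16:15-16:35, 17:25-18:00.
Imani ∩ Carol ∩ Arjun ∩ Mei: 08:40-10:10, 13:25-15:00, 16:15-16:35, 17:25-18:00.
Imani ∩ Carol ∩ Arjun ∩ Mei ∩ Priya: 08:40-10:10, 13:25-15:00, 16:15-16:35, 17:25-18:00.
Imani ∩ Carol ∩ Arjun ∩ Mei ∩ Priya ∩ Sam: 08:40-10:10, 13:25-15:00, 16:15-16:35, 17:25-17:55.
Summing the common windows: 90 + 95 + 20 + 30 = 235 minutes.

235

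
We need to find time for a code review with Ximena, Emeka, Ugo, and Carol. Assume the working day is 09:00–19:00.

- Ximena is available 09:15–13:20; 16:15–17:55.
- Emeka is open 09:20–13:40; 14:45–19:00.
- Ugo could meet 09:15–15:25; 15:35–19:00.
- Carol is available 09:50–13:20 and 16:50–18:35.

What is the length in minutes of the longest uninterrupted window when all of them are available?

210

Ximena ∩ Emeka: 09:20-13:20, 16:15-17:55.
Ximena ∩ Emeka ∩ Ugo: 09:20-13:20, 16:15-17:55.
Ximena ∩ Emeka ∩ Ugo ∩ Carol: 09:50-13:20, 16:50-17:55.
Those are the intersection windows.
The longest is 09:50-13:20 at 210 minutes.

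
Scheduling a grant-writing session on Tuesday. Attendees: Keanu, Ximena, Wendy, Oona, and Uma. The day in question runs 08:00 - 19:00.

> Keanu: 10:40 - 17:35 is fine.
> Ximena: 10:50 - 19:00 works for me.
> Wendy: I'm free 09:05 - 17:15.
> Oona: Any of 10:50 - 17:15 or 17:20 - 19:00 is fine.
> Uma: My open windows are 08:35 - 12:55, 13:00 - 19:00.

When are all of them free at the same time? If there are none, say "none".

Keanu ∩ Ximena: 10:50-17:35.
Keanu ∩ Ximena ∩ Wendy: 10:50-17:15.
Keanu ∩ Ximena ∩ Wendy ∩ Oona: 10:50-17:15.
Keanu ∩ Ximena ∩ Wendy ∩ Oona ∩ Uma: 10:50-12:55, 13:00-17:15.
Those are the intersection windows.

10:50-12:55, 13:00-17:15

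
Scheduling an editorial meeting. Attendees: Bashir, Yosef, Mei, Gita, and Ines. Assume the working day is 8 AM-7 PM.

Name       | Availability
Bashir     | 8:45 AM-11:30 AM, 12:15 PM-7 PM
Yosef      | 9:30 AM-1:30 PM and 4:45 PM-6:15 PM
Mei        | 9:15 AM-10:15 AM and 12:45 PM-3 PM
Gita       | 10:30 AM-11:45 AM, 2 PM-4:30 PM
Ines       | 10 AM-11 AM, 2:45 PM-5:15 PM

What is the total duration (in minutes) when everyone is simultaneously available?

0

Bashir ∩ Yosef: 09:30-11:30, 12:15-13:30, 16:45-18:15.
Bashir ∩ Yosef ∩ Mei: 09:30-10:15, 12:45-13:30.
Bashir ∩ Yosef ∩ Mei ∩ Gita: ∅.
Bashir ∩ Yosef ∩ Mei ∩ Gita ∩ Ines: ∅.
There is no time when everyone is free.
There is no common window, so the total is 0 minutes.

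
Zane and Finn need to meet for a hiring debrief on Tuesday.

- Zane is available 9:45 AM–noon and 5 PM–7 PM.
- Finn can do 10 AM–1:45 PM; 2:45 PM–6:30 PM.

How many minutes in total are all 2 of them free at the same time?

Zane ∩ Finn: 10:00-12:00, 17:00-18:30.
Summing the common windows: 120 + 90 = 210 minutes.

210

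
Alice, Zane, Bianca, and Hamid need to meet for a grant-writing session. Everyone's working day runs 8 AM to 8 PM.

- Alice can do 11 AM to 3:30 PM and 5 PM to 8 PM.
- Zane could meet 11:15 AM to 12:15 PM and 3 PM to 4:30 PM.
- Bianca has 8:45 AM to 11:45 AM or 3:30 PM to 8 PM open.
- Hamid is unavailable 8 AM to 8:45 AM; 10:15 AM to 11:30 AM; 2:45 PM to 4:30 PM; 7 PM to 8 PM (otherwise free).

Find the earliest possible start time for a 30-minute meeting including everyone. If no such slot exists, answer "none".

Alice free: 11:00-15:30, 17:00-20:00.
Zane free: 11:15-12:15, 15:00-16:30.
Bianca free: 08:45-11:45, 15:30-20:00.
Hamid free: 08:45-10:15, 11:30-14:45, 16:30-19:00 (invert busy blocks within the working day).
Alice ∩ Zane: 11:15-12:15, 15:00-15:30.
Alice ∩ Zane ∩ Bianca: 11:15-11:45.
Alice ∩ Zane ∩ Bianca ∩ Hamid: 11:30-11:45.
No common window is at least 30 minutes long.

none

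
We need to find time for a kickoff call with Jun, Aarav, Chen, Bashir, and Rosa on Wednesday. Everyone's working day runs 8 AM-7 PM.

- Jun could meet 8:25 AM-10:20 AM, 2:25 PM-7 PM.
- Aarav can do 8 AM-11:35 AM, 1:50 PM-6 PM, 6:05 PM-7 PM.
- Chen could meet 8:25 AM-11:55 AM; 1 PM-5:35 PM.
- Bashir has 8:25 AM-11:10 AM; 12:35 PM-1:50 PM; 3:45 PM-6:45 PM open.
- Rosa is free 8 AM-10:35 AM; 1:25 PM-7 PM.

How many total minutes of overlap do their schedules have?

Jun ∩ Aarav: 08:25-10:20, 14:25-18:00, 18:05-19:00.
Jun ∩ Aarav ∩ Chen: 08:25-10:20, 14:25-17:35.
Jun ∩ Aarav ∩ Chen ∩ Bashir: 08:25-10:20, 15:45-17:35.
Jun ∩ Aarav ∩ Chen ∩ Bashir ∩ Rosa: 08:25-10:20, 15:45-17:35.
Summing the common windows: 115 + 110 = 225 minutes.

225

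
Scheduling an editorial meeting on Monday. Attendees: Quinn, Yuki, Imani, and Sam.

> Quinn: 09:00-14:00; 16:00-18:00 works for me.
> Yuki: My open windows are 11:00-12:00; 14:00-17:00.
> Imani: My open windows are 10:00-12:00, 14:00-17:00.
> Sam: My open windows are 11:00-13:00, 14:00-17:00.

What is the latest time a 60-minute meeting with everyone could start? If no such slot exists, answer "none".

16:00

Quinn ∩ Yuki: 11:00-12:00, 16:00-17:00.
Quinn ∩ Yuki ∩ Imani: 11:00-12:00, 16:00-17:00.
Quinn ∩ Yuki ∩ Imani ∩ Sam: 11:00-12:00, 16:00-17:00.
So the common availability across everyone is 11:00-12:00, 16:00-17:00.
The last common window of at least 60 minutes is 16:00-17:00; a 60-minute meeting can start as late as 16:00 and still end by 17:00.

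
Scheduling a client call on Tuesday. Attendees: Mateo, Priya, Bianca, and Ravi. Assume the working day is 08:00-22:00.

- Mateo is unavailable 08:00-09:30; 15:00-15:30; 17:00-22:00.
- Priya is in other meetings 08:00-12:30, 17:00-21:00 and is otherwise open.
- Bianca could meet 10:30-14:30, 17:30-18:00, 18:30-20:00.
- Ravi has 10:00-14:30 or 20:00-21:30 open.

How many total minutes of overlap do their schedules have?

Mateo free: 09:30-15:00, 15:30-17:00 (invert busy blocks within the working day).
Priya free: 12:30-17:00, 21:00-22:00 (invert busy blocks within the working day).
Bianca free: 10:30-14:30, 17:30-18:00, 18:30-20:00.
Ravi free: 10:00-14:30, 20:00-21:30.
Mateo ∩ Priya: 12:30-15:00, 15:30-17:00.
Mateo ∩ Priya ∩ Bianca: 12:30-14:30.
Mateo ∩ Priya ∩ Bianca ∩ Ravi: 12:30-14:30.
That's a single block of 120 minutes.

120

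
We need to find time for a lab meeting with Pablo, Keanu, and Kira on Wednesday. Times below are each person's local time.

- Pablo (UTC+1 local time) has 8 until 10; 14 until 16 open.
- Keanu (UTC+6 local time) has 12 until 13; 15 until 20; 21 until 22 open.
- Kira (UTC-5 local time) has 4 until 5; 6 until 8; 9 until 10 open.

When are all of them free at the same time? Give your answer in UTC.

Pablo in UTC: 07:00-09:00, 13:00-15:00 (subtract 1h to convert from UTC+1).
Keanu in UTC: 06:00-07:00, 09:00-14:00, 15:00-16:00 (subtract 6h to convert from UTC+6).
Kira in UTC: 09:00-10:00, 11:00-13:00, 14:00-15:00 (add 5h to convert from UTC-5).
Pablo ∩ Keanu: 13:00-14:00.
Pablo ∩ Keanu ∩ Kira: ∅.
There is no time when everyone is free.

none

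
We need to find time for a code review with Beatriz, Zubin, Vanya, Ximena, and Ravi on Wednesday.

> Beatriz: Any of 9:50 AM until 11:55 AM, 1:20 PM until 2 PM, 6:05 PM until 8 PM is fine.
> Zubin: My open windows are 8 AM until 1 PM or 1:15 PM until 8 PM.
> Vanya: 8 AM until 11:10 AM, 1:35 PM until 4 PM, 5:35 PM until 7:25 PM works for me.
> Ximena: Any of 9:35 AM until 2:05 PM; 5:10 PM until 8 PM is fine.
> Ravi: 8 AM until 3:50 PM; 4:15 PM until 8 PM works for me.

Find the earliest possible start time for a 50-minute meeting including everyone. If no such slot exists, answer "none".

Beatriz ∩ Zubin: 09:50-11:55, 13:20-14:00, 18:05-20:00.
Beatriz ∩ Zubin ∩ Vanya: 09:50-11:10, 13:35-14:00, 18:05-19:25.
Beatriz ∩ Zubin ∩ Vanya ∩ Ximena: 09:50-11:10, 13:35-14:00, 18:05-19:25.
Beatriz ∩ Zubin ∩ Vanya ∩ Ximena ∩ Ravi: 09:50-11:10, 13:35-14:00, 18:05-19:25.
The first common window of at least 50 minutes is 09:50-11:10, so the earliest start is 09:50.

09:50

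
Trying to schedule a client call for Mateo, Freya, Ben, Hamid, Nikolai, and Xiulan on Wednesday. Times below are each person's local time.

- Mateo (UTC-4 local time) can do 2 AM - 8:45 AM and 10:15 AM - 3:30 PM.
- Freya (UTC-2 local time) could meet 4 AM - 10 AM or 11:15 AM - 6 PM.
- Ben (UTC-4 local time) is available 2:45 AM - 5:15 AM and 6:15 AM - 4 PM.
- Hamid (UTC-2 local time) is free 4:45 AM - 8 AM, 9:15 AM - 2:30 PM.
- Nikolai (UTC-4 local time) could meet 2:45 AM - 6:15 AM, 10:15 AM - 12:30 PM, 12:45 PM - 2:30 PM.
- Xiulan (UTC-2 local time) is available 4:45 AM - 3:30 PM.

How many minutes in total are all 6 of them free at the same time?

285

Mateo in UTC: 06:00-12:45, 14:15-19:30 (add 4h to convert from UTC-4).
Freya in UTC: 06:00-12:00, 13:15-20:00 (add 2h to convert from UTC-2).
Ben in UTC: 06:45-09:15, 10:15-20:00 (add 4h to convert from UTC-4).
Hamid in UTC: 06:45-10:00, 11:15-16:30 (add 2h to convert from UTC-2).
Nikolai in UTC: 06:45-10:15, 14:15-16:30, 16:45-18:30 (add 4h to convert from UTC-4).
Xiulan in UTC: 06:45-17:30 (add 2h to convert from UTC-2).
Mateo ∩ Freya: 06:00-12:00, 14:15-19:30.
Mateo ∩ Freya ∩ Ben: 06:45-09:15, 10:15-12:00, 14:15-19:30.
Mateo ∩ Freya ∩ Ben ∩ Hamid: 06:45-09:15, 11:15-12:00, 14:15-16:30.
Mateo ∩ Freya ∩ Ben ∩ Hamid ∩ Nikolai: 06:45-09:15, 14:15-16:30.
Mateo ∩ Freya ∩ Ben ∩ Hamid ∩ Nikolai ∩ Xiulan: 06:45-09:15, 14:15-16:30.
Those are the intersection windows.
Summing the common windows: 150 + 135 = 285 minutes.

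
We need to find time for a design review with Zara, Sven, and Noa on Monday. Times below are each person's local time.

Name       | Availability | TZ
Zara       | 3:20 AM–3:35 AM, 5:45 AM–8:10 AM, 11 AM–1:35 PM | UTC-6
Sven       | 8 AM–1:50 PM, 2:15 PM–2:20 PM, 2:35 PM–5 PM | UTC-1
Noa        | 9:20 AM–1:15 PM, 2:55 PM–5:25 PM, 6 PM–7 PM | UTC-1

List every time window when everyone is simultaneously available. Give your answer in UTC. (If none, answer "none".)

Zara in UTC: 09:20-09:35, 11:45-14:10, 17:00-19:35 (add 6h to convert from UTC-6).
Sven in UTC: 09:00-14:50, 15:15-15:20, 15:35-18:00 (add 1h to convert from UTC-1).
Noa in UTC: 10:20-14:15, 15:55-18:25, 19:00-20:00 (add 1h to convert from UTC-1).
Zara ∩ Sven: 09:20-09:35, 11:45-14:10, 17:00-18:00.
Zara ∩ Sven ∩ Noa: 11:45-14:10, 17:00-18:00.
Those are the intersection windows.

11:45-14:10, 17:00-18:00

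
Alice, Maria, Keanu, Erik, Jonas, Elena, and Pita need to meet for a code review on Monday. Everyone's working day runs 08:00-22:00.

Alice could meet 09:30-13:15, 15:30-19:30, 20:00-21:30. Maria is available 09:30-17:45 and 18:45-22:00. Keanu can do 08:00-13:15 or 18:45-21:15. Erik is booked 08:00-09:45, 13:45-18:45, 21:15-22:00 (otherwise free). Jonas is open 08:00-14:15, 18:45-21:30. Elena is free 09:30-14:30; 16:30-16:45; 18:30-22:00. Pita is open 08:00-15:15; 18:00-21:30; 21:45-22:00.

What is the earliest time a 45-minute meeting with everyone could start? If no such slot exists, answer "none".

Alice free: 09:30-13:15, 15:30-19:30, 20:00-21:30.
Maria free: 09:30-17:45, 18:45-22:00.
Keanu free: 08:00-13:15, 18:45-21:15.
Erik free: 09:45-13:45, 18:45-21:15 (invert busy blocks within the working day).
Jonas free: 08:00-14:15, 18:45-21:30.
Elena free: 09:30-14:30, 16:30-16:45, 18:30-22:00.
Pita free: 08:00-15:15, 18:00-21:30, 21:45-22:00.
Alice ∩ Maria: 09:30-13:15, 15:30-17:45, 18:45-19:30, 20:00-21:30.
Alice ∩ Maria ∩ Keanu: 09:30-13:15, 18:45-19:30, 20:00-21:15.
Alice ∩ Maria ∩ Keanu ∩ Erik: 09:45-13:15, 18:45-19:30, 20:00-21:15.
Alice ∩ Maria ∩ Keanu ∩ Erik ∩ Jonas: 09:45-13:15, 18:45-19:30, 20:00-21:15.
Alice ∩ Maria ∩ Keanu ∩ Erik ∩ Jonas ∩ Elena: 09:45-13:15, 18:45-19:30, 20:00-21:15.
Alice ∩ Maria ∩ Keanu ∩ Erik ∩ Jonas ∩ Elena ∩ Pita: 09:45-13:15, 18:45-19:30, 20:00-21:15.
So the common availability across everyone is 09:45-13:15, 18:45-19:30, 20:00-21:15.
The first common window of at least 45 minutes is 09:45-13:15, so the earliest start is 09:45.

09:45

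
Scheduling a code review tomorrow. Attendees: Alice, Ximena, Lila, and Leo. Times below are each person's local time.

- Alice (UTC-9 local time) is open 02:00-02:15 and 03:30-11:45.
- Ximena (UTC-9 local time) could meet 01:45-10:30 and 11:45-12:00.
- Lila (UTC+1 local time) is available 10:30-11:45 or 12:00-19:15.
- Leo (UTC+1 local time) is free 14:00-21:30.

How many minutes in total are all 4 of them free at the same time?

315

Alice in UTC: 11:00-11:15, 12:30-20:45 (add 9h to convert from UTC-9).
Ximena in UTC: 10:45-19:30, 20:45-21:00 (add 9h to convert from UTC-9).
Lila in UTC: 09:30-10:45, 11:00-18:15 (subtract 1h to convert from UTC+1).
Leo in UTC: 13:00-20:30 (subtract 1h to convert from UTC+1).
Alice ∩ Ximena: 11:00-11:15, 12:30-19:30.
Alice ∩ Ximena ∩ Lila: 11:00-11:15, 12:30-18:15.
Alice ∩ Ximena ∩ Lila ∩ Leo: 13:00-18:15.
That's a single block of 315 minutes.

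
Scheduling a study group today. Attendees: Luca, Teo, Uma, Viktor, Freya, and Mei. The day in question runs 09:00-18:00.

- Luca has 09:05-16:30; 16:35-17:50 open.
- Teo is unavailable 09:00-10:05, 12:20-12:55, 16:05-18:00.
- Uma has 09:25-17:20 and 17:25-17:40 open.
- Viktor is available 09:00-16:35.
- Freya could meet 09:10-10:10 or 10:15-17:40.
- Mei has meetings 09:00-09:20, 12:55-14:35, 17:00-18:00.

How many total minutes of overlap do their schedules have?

Luca free: 09:05-16:30, 16:35-17:50.
Teo free: 10:05-12:20, 12:55-16:05 (invert busy blocks within the working day).
Uma free: 09:25-17:20, 17:25-17:40.
Viktor free: 09:00-16:35.
Freya free: 09:10-10:10, 10:15-17:40.
Mei free: 09:20-12:55, 14:35-17:00 (invert busy blocks within the working day).
Luca ∩ Teo: 10:05-12:20, 12:55-16:05.
Luca ∩ Teo ∩ Uma: 10:05-12:20, 12:55-16:05.
Luca ∩ Teo ∩ Uma ∩ Viktor: 10:05-12:20, 12:55-16:05.
Luca ∩ Teo ∩ Uma ∩ Viktor ∩ Freya: 10:05-10:10, 10:15-12:20, 12:55-16:05.
Luca ∩ Teo ∩ Uma ∩ Viktor ∩ Freya ∩ Mei: 10:05-10:10, 10:15-12:20, 14:35-16:05.
Summing the common windows: 5 + 125 + 90 = 220 minutes.

220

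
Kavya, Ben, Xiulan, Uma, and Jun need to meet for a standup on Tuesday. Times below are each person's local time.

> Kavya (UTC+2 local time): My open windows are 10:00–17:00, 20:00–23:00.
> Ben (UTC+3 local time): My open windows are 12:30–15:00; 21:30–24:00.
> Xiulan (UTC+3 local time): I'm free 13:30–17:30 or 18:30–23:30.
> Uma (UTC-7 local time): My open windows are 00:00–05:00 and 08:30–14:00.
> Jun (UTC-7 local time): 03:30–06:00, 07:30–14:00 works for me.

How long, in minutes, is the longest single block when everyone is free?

120

Kavya in UTC: 08:00-15:00, 18:00-21:00 (subtract 2h to convert from UTC+2).
Ben in UTC: 09:30-12:00, 18:30-21:00 (subtract 3h to convert from UTC+3).
Xiulan in UTC: 10:30-14:30, 15:30-20:30 (subtract 3h to convert from UTC+3).
Uma in UTC: 07:00-12:00, 15:30-21:00 (add 7h to convert from UTC-7).
Jun in UTC: 10:30-13:00, 14:30-21:00 (add 7h to convert from UTC-7).
Kavya ∩ Ben: 09:30-12:00, 18:30-21:00.
Kavya ∩ Ben ∩ Xiulan: 10:30-12:00, 18:30-20:30.
Kavya ∩ Ben ∩ Xiulan ∩ Uma: 10:30-12:00, 18:30-20:30.
Kavya ∩ Ben ∩ Xiulan ∩ Uma ∩ Jun: 10:30-12:00, 18:30-20:30.
The longest is 18:30-20:30 at 120 minutes.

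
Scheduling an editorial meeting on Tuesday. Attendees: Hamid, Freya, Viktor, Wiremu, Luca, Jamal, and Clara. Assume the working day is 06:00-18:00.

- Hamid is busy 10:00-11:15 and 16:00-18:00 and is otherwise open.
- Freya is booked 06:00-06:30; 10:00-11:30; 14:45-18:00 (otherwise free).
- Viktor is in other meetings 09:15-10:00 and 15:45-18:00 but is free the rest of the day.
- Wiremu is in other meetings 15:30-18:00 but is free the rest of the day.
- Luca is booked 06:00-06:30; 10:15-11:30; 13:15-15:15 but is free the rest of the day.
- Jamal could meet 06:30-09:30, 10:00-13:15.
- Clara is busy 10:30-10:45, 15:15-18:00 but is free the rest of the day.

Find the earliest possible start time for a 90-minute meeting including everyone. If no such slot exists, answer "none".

06:30

Hamid free: 06:00-10:00, 11:15-16:00 (invert busy blocks within the working day).
Freya free: 06:30-10:00, 11:30-14:45 (invert busy blocks within the working day).
Viktor free: 06:00-09:15, 10:00-15:45 (invert busy blocks within the working day).
Wiremu free: 06:00-15:30 (invert busy blocks within the working day).
Luca free: 06:30-10:15, 11:30-13:15, 15:15-18:00 (invert busy blocks within the working day).
Jamal free: 06:30-09:30, 10:00-13:15.
Clara free: 06:00-10:30, 10:45-15:15 (invert busy blocks within the working day).
Hamid ∩ Freya: 06:30-10:00, 11:30-14:45.
Hamid ∩ Freya ∩ Viktor: 06:30-09:15, 11:30-14:45.
Hamid ∩ Freya ∩ Viktor ∩ Wiremu: 06:30-09:15, 11:30-14:45.
Hamid ∩ Freya ∩ Viktor ∩ Wiremu ∩ Luca: 06:30-09:15, 11:30-13:15.
Hamid ∩ Freya ∩ Viktor ∩ Wiremu ∩ Luca ∩ Jamal: 06:30-09:15, 11:30-13:15.
Hamid ∩ Freya ∩ Viktor ∩ Wiremu ∩ Luca ∩ Jamal ∩ Clara: 06:30-09:15, 11:30-13:15.
So the common availability across everyone is 06:30-09:15, 11:30-13:15.
The first common window of at least 90 minutes is 06:30-09:15, so the earliest start is 06:30.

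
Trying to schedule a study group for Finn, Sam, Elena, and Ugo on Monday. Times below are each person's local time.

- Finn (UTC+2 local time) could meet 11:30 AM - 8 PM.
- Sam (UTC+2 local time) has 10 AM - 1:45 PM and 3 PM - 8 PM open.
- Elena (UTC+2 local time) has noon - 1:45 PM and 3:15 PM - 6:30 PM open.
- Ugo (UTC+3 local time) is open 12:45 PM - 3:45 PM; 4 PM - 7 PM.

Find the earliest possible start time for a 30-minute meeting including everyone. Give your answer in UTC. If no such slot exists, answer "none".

10:00

Finn in UTC: 09:30-18:00 (subtract 2h to convert from UTC+2).
Sam in UTC: 08:00-11:45, 13:00-18:00 (subtract 2h to convert from UTC+2).
Elena in UTC: 10:00-11:45, 13:15-16:30 (subtract 2h to convert from UTC+2).
Ugo in UTC: 09:45-12:45, 13:00-16:00 (subtract 3h to convert from UTC+3).
Finn ∩ Sam: 09:30-11:45, 13:00-18:00.
Finn ∩ Sam ∩ Elena: 10:00-11:45, 13:15-16:30.
Finn ∩ Sam ∩ Elena ∩ Ugo: 10:00-11:45, 13:15-16:00.
The first common window of at least 30 minutes is 10:00-11:45, so the earliest start is 10:00.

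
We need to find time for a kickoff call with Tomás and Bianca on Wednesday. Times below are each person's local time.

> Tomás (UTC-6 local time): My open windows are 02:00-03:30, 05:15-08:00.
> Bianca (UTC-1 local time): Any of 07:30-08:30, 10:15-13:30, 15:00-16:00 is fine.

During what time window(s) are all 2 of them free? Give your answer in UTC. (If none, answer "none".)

08:30-09:30, 11:15-14:00

Tomás in UTC: 08:00-09:30, 11:15-14:00 (add 6h to convert from UTC-6).
Bianca in UTC: 08:30-09:30, 11:15-14:30, 16:00-17:00 (add 1h to convert from UTC-1).
Tomás ∩ Bianca: 08:30-09:30, 11:15-14:00.
So the common availability across everyone is 08:30-09:30, 11:15-14:00.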